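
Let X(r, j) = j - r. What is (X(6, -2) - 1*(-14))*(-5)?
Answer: -30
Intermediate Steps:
(X(6, -2) - 1*(-14))*(-5) = ((-2 - 1*6) - 1*(-14))*(-5) = ((-2 - 6) + 14)*(-5) = (-8 + 14)*(-5) = 6*(-5) = -30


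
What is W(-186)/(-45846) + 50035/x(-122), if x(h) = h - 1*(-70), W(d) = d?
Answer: -382315823/397332 ≈ -962.21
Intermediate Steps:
x(h) = 70 + h (x(h) = h + 70 = 70 + h)
W(-186)/(-45846) + 50035/x(-122) = -186/(-45846) + 50035/(70 - 122) = -186*(-1/45846) + 50035/(-52) = 31/7641 + 50035*(-1/52) = 31/7641 - 50035/52 = -382315823/397332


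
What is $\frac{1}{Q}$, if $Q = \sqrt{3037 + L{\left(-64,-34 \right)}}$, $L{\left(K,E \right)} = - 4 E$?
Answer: $\frac{\sqrt{3173}}{3173} \approx 0.017753$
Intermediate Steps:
$Q = \sqrt{3173}$ ($Q = \sqrt{3037 - -136} = \sqrt{3037 + 136} = \sqrt{3173} \approx 56.329$)
$\frac{1}{Q} = \frac{1}{\sqrt{3173}} = \frac{\sqrt{3173}}{3173}$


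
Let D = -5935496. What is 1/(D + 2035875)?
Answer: -1/3899621 ≈ -2.5644e-7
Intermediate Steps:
1/(D + 2035875) = 1/(-5935496 + 2035875) = 1/(-3899621) = -1/3899621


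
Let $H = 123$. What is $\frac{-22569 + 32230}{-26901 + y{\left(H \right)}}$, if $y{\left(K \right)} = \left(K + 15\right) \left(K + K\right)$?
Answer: $\frac{9661}{7047} \approx 1.3709$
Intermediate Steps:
$y{\left(K \right)} = 2 K \left(15 + K\right)$ ($y{\left(K \right)} = \left(15 + K\right) 2 K = 2 K \left(15 + K\right)$)
$\frac{-22569 + 32230}{-26901 + y{\left(H \right)}} = \frac{-22569 + 32230}{-26901 + 2 \cdot 123 \left(15 + 123\right)} = \frac{9661}{-26901 + 2 \cdot 123 \cdot 138} = \frac{9661}{-26901 + 33948} = \frac{9661}{7047}$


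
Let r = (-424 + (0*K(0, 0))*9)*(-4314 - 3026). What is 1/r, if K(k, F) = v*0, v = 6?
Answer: 1/3112160 ≈ 3.2132e-7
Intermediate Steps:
K(k, F) = 0 (K(k, F) = 6*0 = 0)
r = 3112160 (r = (-424 + (0*0)*9)*(-4314 - 3026) = (-424 + 0*9)*(-7340) = (-424 + 0)*(-7340) = -424*(-7340) = 3112160)
1/r = 1/3112160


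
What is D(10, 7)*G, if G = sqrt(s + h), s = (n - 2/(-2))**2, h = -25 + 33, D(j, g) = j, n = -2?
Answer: 30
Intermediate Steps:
h = 8
s = 1 (s = (-2 - 2/(-2))**2 = (-2 - 2*(-1)/2)**2 = (-2 - 1*(-1))**2 = (-2 + 1)**2 = (-1)**2 = 1)
G = 3 (G = sqrt(1 + 8) = sqrt(9) = 3)
D(10, 7)*G = 10*3 = 30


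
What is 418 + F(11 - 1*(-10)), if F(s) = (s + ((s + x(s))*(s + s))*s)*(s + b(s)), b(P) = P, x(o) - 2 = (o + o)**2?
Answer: 66198928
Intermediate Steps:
x(o) = 2 + 4*o**2 (x(o) = 2 + (o + o)**2 = 2 + (2*o)**2 = 2 + 4*o**2)
F(s) = 2*s*(s + 2*s**2*(2 + s + 4*s**2)) (F(s) = (s + ((s + (2 + 4*s**2))*(s + s))*s)*(s + s) = (s + ((2 + s + 4*s**2)*(2*s))*s)*(2*s) = (s + (2*s*(2 + s + 4*s**2))*s)*(2*s) = (s + 2*s**2*(2 + s + 4*s**2))*(2*s) = 2*s*(s + 2*s**2*(2 + s + 4*s**2)))
418 + F(11 - 1*(-10)) = 418 + (11 - 1*(-10))**2*(2 + 4*(11 - 1*(-10))**2 + 8*(11 - 1*(-10)) + 16*(11 - 1*(-10))**3) = 418 + (11 + 10)**2*(2 + 4*(11 + 10)**2 + 8*(11 + 10) + 16*(11 + 10)**3) = 418 + 21**2*(2 + 4*21**2 + 8*21 + 16*21**3) = 418 + 441*(2 + 4*441 + 168 + 16*9261) = 418 + 441*(2 + 1764 + 168 + 148176) = 418 + 441*150110 = 418 + 66198510 = 66198928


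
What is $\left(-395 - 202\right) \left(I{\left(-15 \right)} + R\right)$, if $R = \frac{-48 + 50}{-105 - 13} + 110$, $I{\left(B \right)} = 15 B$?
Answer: $\frac{4051242}{59} \approx 68665.0$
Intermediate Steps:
$R = \frac{6489}{59}$ ($R = \frac{2}{-118} + 110 = 2 \left(- \frac{1}{118}\right) + 110 = - \frac{1}{59} + 110 = \frac{6489}{59} \approx 109.98$)
$\left(-395 - 202\right) \left(I{\left(-15 \right)} + R\right) = \left(-395 - 202\right) \left(15 \left(-15\right) + \frac{6489}{59}\right) = - 597 \left(-225 + \frac{6489}{59}\right) = \left(-597\right) \left(- \frac{6786}{59}\right) = \frac{4051242}{59}$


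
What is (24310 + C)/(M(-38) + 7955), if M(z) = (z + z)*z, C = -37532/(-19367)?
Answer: 67264186/29999483 ≈ 2.2422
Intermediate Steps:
C = 37532/19367 (C = -37532*(-1/19367) = 37532/19367 ≈ 1.9379)
M(z) = 2*z² (M(z) = (2*z)*z = 2*z²)
(24310 + C)/(M(-38) + 7955) = (24310 + 37532/19367)/(2*(-38)² + 7955) = 470849302/(19367*(2*1444 + 7955)) = 470849302/(19367*(2888 + 7955)) = (470849302/19367)/10843 = (470849302/19367)*(1/10843) = 67264186/29999483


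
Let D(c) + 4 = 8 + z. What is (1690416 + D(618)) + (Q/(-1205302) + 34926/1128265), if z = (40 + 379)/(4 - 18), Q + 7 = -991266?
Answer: 1149381360907614671/679950030515 ≈ 1.6904e+6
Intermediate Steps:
Q = -991273 (Q = -7 - 991266 = -991273)
z = -419/14 (z = 419/(-14) = 419*(-1/14) = -419/14 ≈ -29.929)
D(c) = -363/14 (D(c) = -4 + (8 - 419/14) = -4 - 307/14 = -363/14)
(1690416 + D(618)) + (Q/(-1205302) + 34926/1128265) = (1690416 - 363/14) + (-991273/(-1205302) + 34926/1128265) = 23665461/14 + (-991273*(-1/1205302) + 34926*(1/1128265)) = 23665461/14 + (991273/1205302 + 34926/1128265) = 23665461/14 + 1160515008997/1359900061030 = 1149381360907614671/679950030515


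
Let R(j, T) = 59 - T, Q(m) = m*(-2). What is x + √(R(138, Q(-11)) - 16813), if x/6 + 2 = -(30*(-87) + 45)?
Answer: 15378 + 6*I*√466 ≈ 15378.0 + 129.52*I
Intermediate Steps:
Q(m) = -2*m
x = 15378 (x = -12 + 6*(-(30*(-87) + 45)) = -12 + 6*(-(-2610 + 45)) = -12 + 6*(-1*(-2565)) = -12 + 6*2565 = -12 + 15390 = 15378)
x + √(R(138, Q(-11)) - 16813) = 15378 + √((59 - (-2)*(-11)) - 16813) = 15378 + √((59 - 1*22) - 16813) = 15378 + √((59 - 22) - 16813) = 15378 + √(37 - 16813) = 15378 + √(-16776) = 15378 + 6*I*√466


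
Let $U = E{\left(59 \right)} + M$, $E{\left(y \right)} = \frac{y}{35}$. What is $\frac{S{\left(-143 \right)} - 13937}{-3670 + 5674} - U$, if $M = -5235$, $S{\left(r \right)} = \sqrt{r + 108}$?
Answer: $\frac{366576869}{70140} + \frac{i \sqrt{35}}{2004} \approx 5226.4 + 0.0029521 i$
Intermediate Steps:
$S{\left(r \right)} = \sqrt{108 + r}$
$E{\left(y \right)} = \frac{y}{35}$ ($E{\left(y \right)} = y \frac{1}{35} = \frac{y}{35}$)
$U = - \frac{183166}{35}$ ($U = \frac{1}{35} \cdot 59 - 5235 = \frac{59}{35} - 5235 = - \frac{183166}{35} \approx -5233.3$)
$\frac{S{\left(-143 \right)} - 13937}{-3670 + 5674} - U = \frac{\sqrt{108 - 143} - 13937}{-3670 + 5674} - - \frac{183166}{35} = \frac{\sqrt{-35} - 13937}{2004} + \frac{183166}{35} = \left(i \sqrt{35} - 13937\right) \frac{1}{2004} + \frac{183166}{35} = \left(-13937 + i \sqrt{35}\right) \frac{1}{2004} + \frac{183166}{35} = \left(- \frac{13937}{2004} + \frac{i \sqrt{35}}{2004}\right) + \frac{183166}{35} = \frac{366576869}{70140} + \frac{i \sqrt{35}}{2004}$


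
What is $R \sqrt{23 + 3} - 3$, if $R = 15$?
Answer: $-3 + 15 \sqrt{26} \approx 73.485$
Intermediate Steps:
$R \sqrt{23 + 3} - 3 = 15 \sqrt{23 + 3} - 3 = 15 \sqrt{26} - 3 = -3 + 15 \sqrt{26}$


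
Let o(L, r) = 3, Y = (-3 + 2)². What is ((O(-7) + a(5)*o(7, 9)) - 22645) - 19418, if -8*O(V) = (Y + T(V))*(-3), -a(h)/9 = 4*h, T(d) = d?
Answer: -170421/4 ≈ -42605.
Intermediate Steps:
Y = 1 (Y = (-1)² = 1)
a(h) = -36*h
O(V) = 3/8 + 3*V/8 (O(V) = -(1 + V)*(-3)/8 = -(-3 - 3*V)/8 = 3/8 + 3*V/8)
((O(-7) + a(5)*o(7, 9)) - 22645) - 19418 = (((3/8 + (3/8)*(-7)) - 36*5*3) - 22645) - 19418 = (((3/8 - 21/8) - 180*3) - 22645) - 19418 = ((-9/4 - 540) - 22645) - 19418 = (-2169/4 - 22645) - 19418 = -92749/4 - 19418 = -170421/4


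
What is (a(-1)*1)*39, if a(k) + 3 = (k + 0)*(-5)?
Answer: 78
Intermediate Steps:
a(k) = -3 - 5*k (a(k) = -3 + (k + 0)*(-5) = -3 + k*(-5) = -3 - 5*k)
(a(-1)*1)*39 = ((-3 - 5*(-1))*1)*39 = ((-3 + 5)*1)*39 = (2*1)*39 = 2*39 = 78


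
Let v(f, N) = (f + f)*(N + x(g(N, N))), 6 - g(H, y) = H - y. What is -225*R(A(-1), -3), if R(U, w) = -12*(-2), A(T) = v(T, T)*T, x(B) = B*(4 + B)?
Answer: -5400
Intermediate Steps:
g(H, y) = 6 + y - H (g(H, y) = 6 - (H - y) = 6 + (y - H) = 6 + y - H)
v(f, N) = 2*f*(60 + N) (v(f, N) = (f + f)*(N + (6 + N - N)*(4 + (6 + N - N))) = (2*f)*(N + 6*(4 + 6)) = (2*f)*(N + 6*10) = (2*f)*(N + 60) = (2*f)*(60 + N) = 2*f*(60 + N))
A(T) = 2*T**2*(60 + T) (A(T) = (2*T*(60 + T))*T = 2*T**2*(60 + T))
R(U, w) = 24
-225*R(A(-1), -3) = -225*24 = -5400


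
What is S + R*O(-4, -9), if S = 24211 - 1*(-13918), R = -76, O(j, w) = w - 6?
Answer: 39269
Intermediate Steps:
O(j, w) = -6 + w
S = 38129 (S = 24211 + 13918 = 38129)
S + R*O(-4, -9) = 38129 - 76*(-6 - 9) = 38129 - 76*(-15) = 38129 + 1140 = 39269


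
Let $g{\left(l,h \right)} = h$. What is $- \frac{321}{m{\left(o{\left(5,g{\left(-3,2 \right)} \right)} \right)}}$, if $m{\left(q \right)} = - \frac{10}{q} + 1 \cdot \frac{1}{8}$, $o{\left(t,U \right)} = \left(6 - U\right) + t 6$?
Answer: $\frac{43656}{23} \approx 1898.1$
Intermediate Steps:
$o{\left(t,U \right)} = 6 - U + 6 t$ ($o{\left(t,U \right)} = \left(6 - U\right) + 6 t = 6 - U + 6 t$)
$m{\left(q \right)} = \frac{1}{8} - \frac{10}{q}$ ($m{\left(q \right)} = - \frac{10}{q} + 1 \cdot \frac{1}{8} = - \frac{10}{q} + \frac{1}{8} = \frac{1}{8} - \frac{10}{q}$)
$- \frac{321}{m{\left(o{\left(5,g{\left(-3,2 \right)} \right)} \right)}} = - \frac{321}{\frac{1}{8} \frac{1}{6 - 2 + 6 \cdot 5} \left(-80 + \left(6 - 2 + 6 \cdot 5\right)\right)} = - \frac{321}{\frac{1}{8} \frac{1}{6 - 2 + 30} \left(-80 + \left(6 - 2 + 30\right)\right)} = - \frac{321}{\frac{1}{8} \cdot \frac{1}{34} \left(-80 + 34\right)} = - \frac{321}{\frac{1}{8} \cdot \frac{1}{34} \left(-46\right)} = - \frac{321}{- \frac{23}{136}} = \left(-321\right) \left(- \frac{136}{23}\right) = \frac{43656}{23}$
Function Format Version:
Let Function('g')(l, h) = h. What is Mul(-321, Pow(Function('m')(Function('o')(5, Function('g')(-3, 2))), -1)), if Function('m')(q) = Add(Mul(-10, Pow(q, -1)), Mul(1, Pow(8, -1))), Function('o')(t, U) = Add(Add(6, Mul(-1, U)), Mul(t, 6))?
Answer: Rational(43656, 23) ≈ 1898.1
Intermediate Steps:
Function('o')(t, U) = Add(6, Mul(-1, U), Mul(6, t)) (Function('o')(t, U) = Add(Add(6, Mul(-1, U)), Mul(6, t)) = Add(6, Mul(-1, U), Mul(6, t)))
Function('m')(q) = Add(Rational(1, 8), Mul(-10, Pow(q, -1))) (Function('m')(q) = Add(Mul(-10, Pow(q, -1)), Mul(1, Rational(1, 8))) = Add(Mul(-10, Pow(q, -1)), Rational(1, 8)) = Add(Rational(1, 8), Mul(-10, Pow(q, -1))))
Mul(-321, Pow(Function('m')(Function('o')(5, Function('g')(-3, 2))), -1)) = Mul(-321, Pow(Mul(Rational(1, 8), Pow(Add(6, Mul(-1, 2), Mul(6, 5)), -1), Add(-80, Add(6, Mul(-1, 2), Mul(6, 5)))), -1)) = Mul(-321, Pow(Mul(Rational(1, 8), Pow(Add(6, -2, 30), -1), Add(-80, Add(6, -2, 30))), -1)) = Mul(-321, Pow(Mul(Rational(1, 8), Pow(34, -1), Add(-80, 34)), -1)) = Mul(-321, Pow(Mul(Rational(1, 8), Rational(1, 34), -46), -1)) = Mul(-321, Pow(Rational(-23, 136), -1)) = Mul(-321, Rational(-136, 23)) = Rational(43656, 23)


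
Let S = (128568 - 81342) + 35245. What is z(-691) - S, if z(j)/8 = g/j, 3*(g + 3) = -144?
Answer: -56987053/691 ≈ -82470.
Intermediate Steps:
g = -51 (g = -3 + (⅓)*(-144) = -3 - 48 = -51)
S = 82471 (S = 47226 + 35245 = 82471)
z(j) = -408/j (z(j) = 8*(-51/j) = -408/j)
z(-691) - S = -408/(-691) - 1*82471 = -408*(-1/691) - 82471 = 408/691 - 82471 = -56987053/691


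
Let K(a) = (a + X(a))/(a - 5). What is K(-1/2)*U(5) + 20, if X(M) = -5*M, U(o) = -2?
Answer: 228/11 ≈ 20.727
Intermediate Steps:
K(a) = -4*a/(-5 + a) (K(a) = (a - 5*a)/(a - 5) = (-4*a)/(-5 + a) = -4*a/(-5 + a))
K(-1/2)*U(5) + 20 = -4*(-1/2)/(-5 - 1/2)*(-2) + 20 = -4*(-1/2)/(-11/2)*(-2) + 20 = -4*(-1/2)*(-2/11)*(-2) + 20 = -4/11*(-2) + 20 = 8/11 + 20 = 228/11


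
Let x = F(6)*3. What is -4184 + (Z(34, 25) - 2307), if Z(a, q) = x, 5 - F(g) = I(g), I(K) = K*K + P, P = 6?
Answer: -6602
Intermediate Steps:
I(K) = 6 + K² (I(K) = K*K + 6 = K² + 6 = 6 + K²)
F(g) = -1 - g² (F(g) = 5 - (6 + g²) = 5 + (-6 - g²) = -1 - g²)
x = -111 (x = (-1 - 1*6²)*3 = (-1 - 1*36)*3 = (-1 - 36)*3 = -37*3 = -111)
Z(a, q) = -111
-4184 + (Z(34, 25) - 2307) = -4184 + (-111 - 2307) = -4184 - 2418 = -6602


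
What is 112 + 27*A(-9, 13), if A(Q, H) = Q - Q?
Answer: 112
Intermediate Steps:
A(Q, H) = 0
112 + 27*A(-9, 13) = 112 + 27*0 = 112 + 0 = 112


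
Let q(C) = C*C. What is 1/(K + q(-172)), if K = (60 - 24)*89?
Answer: 1/32788 ≈ 3.0499e-5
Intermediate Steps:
q(C) = C²
K = 3204 (K = 36*89 = 3204)
1/(K + q(-172)) = 1/(3204 + (-172)²) = 1/(3204 + 29584) = 1/32788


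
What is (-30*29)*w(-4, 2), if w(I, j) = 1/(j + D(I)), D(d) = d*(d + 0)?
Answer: -145/3 ≈ -48.333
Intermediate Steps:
D(d) = d**2 (D(d) = d*d = d**2)
w(I, j) = 1/(j + I**2)
(-30*29)*w(-4, 2) = (-30*29)/(2 + (-4)**2) = -870/(2 + 16) = -870/18 = -870*1/18 = -145/3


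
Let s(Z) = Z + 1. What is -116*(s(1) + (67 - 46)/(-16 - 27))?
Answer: -7540/43 ≈ -175.35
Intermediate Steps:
s(Z) = 1 + Z
-116*(s(1) + (67 - 46)/(-16 - 27)) = -116*((1 + 1) + (67 - 46)/(-16 - 27)) = -116*(2 + 21/(-43)) = -116*(2 + 21*(-1/43)) = -116*(2 - 21/43) = -116*65/43 = -7540/43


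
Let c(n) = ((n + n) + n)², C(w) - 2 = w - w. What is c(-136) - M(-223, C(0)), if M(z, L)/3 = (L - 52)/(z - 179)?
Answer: 11153063/67 ≈ 1.6646e+5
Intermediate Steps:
C(w) = 2 (C(w) = 2 + (w - w) = 2 + 0 = 2)
c(n) = 9*n² (c(n) = (2*n + n)² = (3*n)² = 9*n²)
M(z, L) = 3*(-52 + L)/(-179 + z) (M(z, L) = 3*((L - 52)/(z - 179)) = 3*((-52 + L)/(-179 + z)) = 3*(-52 + L)/(-179 + z))
c(-136) - M(-223, C(0)) = 9*(-136)² - 3*(-52 + 2)/(-179 - 223) = 9*18496 - 3*(-50)/(-402) = 166464 - 3*(-1)*(-50)/402 = 166464 - 1*25/67 = 166464 - 25/67 = 11153063/67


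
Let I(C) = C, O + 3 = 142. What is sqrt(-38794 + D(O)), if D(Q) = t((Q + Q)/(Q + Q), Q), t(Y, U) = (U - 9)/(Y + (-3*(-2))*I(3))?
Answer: 6*I*sqrt(388949)/19 ≈ 196.94*I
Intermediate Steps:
O = 139 (O = -3 + 142 = 139)
t(Y, U) = (-9 + U)/(18 + Y) (t(Y, U) = (U - 9)/(Y - 3*(-2)*3) = (-9 + U)/(Y + 6*3) = (-9 + U)/(Y + 18) = (-9 + U)/(18 + Y))
D(Q) = -9/19 + Q/19 (D(Q) = (-9 + Q)/(18 + (Q + Q)/(Q + Q)) = (-9 + Q)/(18 + (2*Q)/((2*Q))) = (-9 + Q)/(18 + (2*Q)*(1/(2*Q))) = (-9 + Q)/(18 + 1) = (-9 + Q)/19 = -9/19 + Q/19)
sqrt(-38794 + D(O)) = sqrt(-38794 + (-9/19 + (1/19)*139)) = sqrt(-38794 + (-9/19 + 139/19)) = sqrt(-38794 + 130/19) = sqrt(-736956/19) = 6*I*sqrt(388949)/19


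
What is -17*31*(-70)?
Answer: 36890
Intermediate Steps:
-17*31*(-70) = -527*(-70) = 36890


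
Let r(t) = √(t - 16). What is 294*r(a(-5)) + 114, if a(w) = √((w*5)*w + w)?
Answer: 114 + 294*√(-16 + 2*√30) ≈ 114.0 + 660.39*I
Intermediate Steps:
a(w) = √(w + 5*w²) (a(w) = √((5*w)*w + w) = √(5*w² + w) = √(w + 5*w²))
r(t) = √(-16 + t)
294*r(a(-5)) + 114 = 294*√(-16 + √(-5*(1 + 5*(-5)))) + 114 = 294*√(-16 + √(-5*(1 - 25))) + 114 = 294*√(-16 + √(-5*(-24))) + 114 = 294*√(-16 + √120) + 114 = 294*√(-16 + 2*√30) + 114 = 114 + 294*√(-16 + 2*√30)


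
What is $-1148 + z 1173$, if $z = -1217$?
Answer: $-1428689$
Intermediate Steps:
$-1148 + z 1173 = -1148 - 1427541 = -1428689$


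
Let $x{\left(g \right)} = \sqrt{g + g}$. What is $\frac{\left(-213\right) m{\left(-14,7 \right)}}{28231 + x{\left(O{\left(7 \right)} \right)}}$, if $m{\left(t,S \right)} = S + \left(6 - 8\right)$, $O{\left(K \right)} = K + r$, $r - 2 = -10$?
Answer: $- \frac{10022005}{265663121} + \frac{355 i \sqrt{2}}{265663121} \approx -0.037724 + 1.8898 \cdot 10^{-6} i$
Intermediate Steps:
$r = -8$ ($r = 2 - 10 = -8$)
$O{\left(K \right)} = -8 + K$ ($O{\left(K \right)} = K - 8 = -8 + K$)
$x{\left(g \right)} = \sqrt{2} \sqrt{g}$ ($x{\left(g \right)} = \sqrt{2 g} = \sqrt{2} \sqrt{g}$)
$m{\left(t,S \right)} = -2 + S$ ($m{\left(t,S \right)} = S + \left(6 - 8\right) = S - 2 = -2 + S$)
$\frac{\left(-213\right) m{\left(-14,7 \right)}}{28231 + x{\left(O{\left(7 \right)} \right)}} = \frac{\left(-213\right) \left(-2 + 7\right)}{28231 + \sqrt{2} \sqrt{-8 + 7}} = \frac{\left(-213\right) 5}{28231 + \sqrt{2} \sqrt{-1}} = - \frac{1065}{28231 + \sqrt{2} i} = - \frac{1065}{28231 + i \sqrt{2}}$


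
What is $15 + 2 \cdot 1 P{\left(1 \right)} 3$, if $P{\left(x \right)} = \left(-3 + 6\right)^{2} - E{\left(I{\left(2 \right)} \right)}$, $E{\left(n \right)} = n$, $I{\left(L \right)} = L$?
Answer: $57$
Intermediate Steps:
$P{\left(x \right)} = 7$ ($P{\left(x \right)} = \left(-3 + 6\right)^{2} - 2 = 3^{2} - 2 = 9 - 2 = 7$)
$15 + 2 \cdot 1 P{\left(1 \right)} 3 = 15 + 2 \cdot 1 \cdot 7 \cdot 3 = 15 + 2 \cdot 7 \cdot 3 = 15 + 14 \cdot 3 = 15 + 42 = 57$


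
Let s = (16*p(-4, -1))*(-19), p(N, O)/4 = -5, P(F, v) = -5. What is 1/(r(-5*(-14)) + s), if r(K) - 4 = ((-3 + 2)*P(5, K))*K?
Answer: 1/6434 ≈ 0.00015542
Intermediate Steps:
p(N, O) = -20 (p(N, O) = 4*(-5) = -20)
r(K) = 4 + 5*K (r(K) = 4 + ((-3 + 2)*(-5))*K = 4 + (-1*(-5))*K = 4 + 5*K)
s = 6080 (s = (16*(-20))*(-19) = -320*(-19) = 6080)
1/(r(-5*(-14)) + s) = 1/((4 + 5*(-5*(-14))) + 6080) = 1/((4 + 5*70) + 6080) = 1/((4 + 350) + 6080) = 1/(354 + 6080) = 1/6434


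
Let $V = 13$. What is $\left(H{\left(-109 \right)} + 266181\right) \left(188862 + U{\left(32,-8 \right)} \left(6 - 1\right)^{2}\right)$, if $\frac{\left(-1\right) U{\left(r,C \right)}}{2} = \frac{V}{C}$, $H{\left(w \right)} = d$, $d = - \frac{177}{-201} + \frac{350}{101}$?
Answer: $\frac{340338986177607}{6767} \approx 5.0294 \cdot 10^{10}$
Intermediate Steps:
$d = \frac{29409}{6767}$ ($d = \left(-177\right) \left(- \frac{1}{201}\right) + 350 \cdot \frac{1}{101} = \frac{59}{67} + \frac{350}{101} = \frac{29409}{6767} \approx 4.3459$)
$H{\left(w \right)} = \frac{29409}{6767}$
$U{\left(r,C \right)} = - \frac{26}{C}$ ($U{\left(r,C \right)} = - 2 \frac{13}{C} = - \frac{26}{C}$)
$\left(H{\left(-109 \right)} + 266181\right) \left(188862 + U{\left(32,-8 \right)} \left(6 - 1\right)^{2}\right) = \left(\frac{29409}{6767} + 266181\right) \left(188862 + - \frac{26}{-8} \left(6 - 1\right)^{2}\right) = \frac{1801276236 \left(188862 + \left(-26\right) \left(- \frac{1}{8}\right) 5^{2}\right)}{6767} = \frac{1801276236 \left(188862 + \frac{13}{4} \cdot 25\right)}{6767} = \frac{1801276236 \left(188862 + \frac{325}{4}\right)}{6767} = \frac{1801276236}{6767} \cdot \frac{755773}{4} = \frac{340338986177607}{6767}$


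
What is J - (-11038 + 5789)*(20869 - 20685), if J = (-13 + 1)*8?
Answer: 965720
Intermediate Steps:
J = -96 (J = -12*8 = -96)
J - (-11038 + 5789)*(20869 - 20685) = -96 - (-11038 + 5789)*(20869 - 20685) = -96 - (-5249)*184 = -96 - 1*(-965816) = -96 + 965816 = 965720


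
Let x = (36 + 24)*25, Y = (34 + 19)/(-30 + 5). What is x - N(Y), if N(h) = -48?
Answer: 1548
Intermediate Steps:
Y = -53/25 (Y = 53/(-25) = 53*(-1/25) = -53/25 ≈ -2.1200)
x = 1500 (x = 60*25 = 1500)
x - N(Y) = 1500 - 1*(-48) = 1500 + 48 = 1548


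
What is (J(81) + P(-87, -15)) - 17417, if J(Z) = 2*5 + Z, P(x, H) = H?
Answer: -17341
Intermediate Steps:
J(Z) = 10 + Z
(J(81) + P(-87, -15)) - 17417 = ((10 + 81) - 15) - 17417 = (91 - 15) - 17417 = 76 - 17417 = -17341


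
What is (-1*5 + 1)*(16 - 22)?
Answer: 24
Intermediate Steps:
(-1*5 + 1)*(16 - 22) = (-5 + 1)*(-6) = -4*(-6) = 24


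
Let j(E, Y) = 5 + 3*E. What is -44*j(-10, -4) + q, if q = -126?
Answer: 974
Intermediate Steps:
-44*j(-10, -4) + q = -44*(5 + 3*(-10)) - 126 = -44*(5 - 30) - 126 = -44*(-25) - 126 = 1100 - 126 = 974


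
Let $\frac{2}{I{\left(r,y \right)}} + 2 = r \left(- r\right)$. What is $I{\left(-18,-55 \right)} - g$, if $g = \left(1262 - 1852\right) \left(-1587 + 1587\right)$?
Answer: $- \frac{1}{163} \approx -0.006135$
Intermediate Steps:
$I{\left(r,y \right)} = \frac{2}{-2 - r^{2}}$ ($I{\left(r,y \right)} = \frac{2}{-2 + r \left(- r\right)} = \frac{2}{-2 - r^{2}}$)
$g = 0$ ($g = \left(-590\right) 0 = 0$)
$I{\left(-18,-55 \right)} - g = - \frac{2}{2 + \left(-18\right)^{2}} - 0 = - \frac{2}{2 + 324} + 0 = - \frac{2}{326} + 0 = \left(-2\right) \frac{1}{326} + 0 = - \frac{1}{163} + 0 = - \frac{1}{163}$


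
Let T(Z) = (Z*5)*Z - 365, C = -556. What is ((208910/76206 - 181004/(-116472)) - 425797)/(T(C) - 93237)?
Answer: -12113072636005/41309130238308 ≈ -0.29323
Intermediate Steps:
T(Z) = -365 + 5*Z² (T(Z) = (5*Z)*Z - 365 = 5*Z² - 365 = -365 + 5*Z²)
((208910/76206 - 181004/(-116472)) - 425797)/(T(C) - 93237) = ((208910/76206 - 181004/(-116472)) - 425797)/((-365 + 5*(-556)²) - 93237) = ((208910*(1/76206) - 181004*(-1/116472)) - 425797)/((-365 + 5*309136) - 93237) = ((8035/2931 + 45251/29118) - 425797)/((-365 + 1545680) - 93237) = (122197937/28448286 - 425797)/(1545315 - 93237) = -12113072636005/28448286/1452078 = -12113072636005/28448286*1/1452078 = -12113072636005/41309130238308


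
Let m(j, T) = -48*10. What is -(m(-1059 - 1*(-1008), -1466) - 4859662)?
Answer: 4860142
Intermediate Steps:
m(j, T) = -480
-(m(-1059 - 1*(-1008), -1466) - 4859662) = -(-480 - 4859662) = -1*(-4860142) = 4860142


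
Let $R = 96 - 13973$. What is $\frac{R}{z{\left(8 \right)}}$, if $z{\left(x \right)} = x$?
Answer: $- \frac{13877}{8} \approx -1734.6$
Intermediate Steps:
$R = -13877$ ($R = 96 - 13973 = -13877$)
$\frac{R}{z{\left(8 \right)}} = - \frac{13877}{8}$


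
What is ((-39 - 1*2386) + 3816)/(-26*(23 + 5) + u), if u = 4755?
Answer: 1391/4027 ≈ 0.34542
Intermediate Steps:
((-39 - 1*2386) + 3816)/(-26*(23 + 5) + u) = ((-39 - 1*2386) + 3816)/(-26*(23 + 5) + 4755) = ((-39 - 2386) + 3816)/(-26*28 + 4755) = (-2425 + 3816)/(-728 + 4755) = 1391/4027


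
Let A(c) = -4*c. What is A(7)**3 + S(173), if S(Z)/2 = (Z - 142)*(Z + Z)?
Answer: -500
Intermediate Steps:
S(Z) = 4*Z*(-142 + Z) (S(Z) = 2*((Z - 142)*(Z + Z)) = 2*((-142 + Z)*(2*Z)) = 2*(2*Z*(-142 + Z)) = 4*Z*(-142 + Z))
A(7)**3 + S(173) = (-4*7)**3 + 4*173*(-142 + 173) = (-28)**3 + 4*173*31 = -21952 + 21452 = -500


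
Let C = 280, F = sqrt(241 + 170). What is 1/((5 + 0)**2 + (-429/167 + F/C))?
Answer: 49045628800/1100137792021 - 7808920*sqrt(411)/1100137792021 ≈ 0.044437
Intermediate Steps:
F = sqrt(411) ≈ 20.273
1/((5 + 0)**2 + (-429/167 + F/C)) = 1/((5 + 0)**2 + (-429/167 + sqrt(411)/280)) = 1/(5**2 + (-429*1/167 + sqrt(411)*(1/280))) = 1/(25 + (-429/167 + sqrt(411)/280)) = 1/(3746/167 + sqrt(411)/280)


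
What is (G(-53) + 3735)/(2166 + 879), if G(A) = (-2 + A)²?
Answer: 1352/609 ≈ 2.2200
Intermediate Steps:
(G(-53) + 3735)/(2166 + 879) = ((-2 - 53)² + 3735)/(2166 + 879) = ((-55)² + 3735)/3045 = (3025 + 3735)*(1/3045) = 6760*(1/3045) = 1352/609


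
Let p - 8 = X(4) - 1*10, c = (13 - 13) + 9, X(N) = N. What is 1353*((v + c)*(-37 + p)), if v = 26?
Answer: -1657425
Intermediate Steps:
c = 9 (c = 0 + 9 = 9)
p = 2 (p = 8 + (4 - 1*10) = 8 + (4 - 10) = 8 - 6 = 2)
1353*((v + c)*(-37 + p)) = 1353*((26 + 9)*(-37 + 2)) = 1353*(35*(-35)) = 1353*(-1225) = -1657425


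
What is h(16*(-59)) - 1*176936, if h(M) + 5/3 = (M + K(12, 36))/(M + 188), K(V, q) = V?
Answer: -33440986/189 ≈ -1.7694e+5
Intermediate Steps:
h(M) = -5/3 + (12 + M)/(188 + M) (h(M) = -5/3 + (M + 12)/(M + 188) = -5/3 + (12 + M)/(188 + M))
h(16*(-59)) - 1*176936 = 2*(-452 - 16*(-59))/(3*(188 + 16*(-59))) - 1*176936 = 2*(-452 - 1*(-944))/(3*(188 - 944)) - 176936 = (⅔)*(-452 + 944)/(-756) - 176936 = (⅔)*(-1/756)*492 - 176936 = -82/189 - 176936 = -33440986/189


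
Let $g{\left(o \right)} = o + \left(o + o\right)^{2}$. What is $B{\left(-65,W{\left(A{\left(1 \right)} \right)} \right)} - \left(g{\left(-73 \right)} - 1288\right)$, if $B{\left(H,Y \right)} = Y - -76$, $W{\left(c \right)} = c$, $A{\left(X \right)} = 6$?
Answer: $-19873$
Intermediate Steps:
$B{\left(H,Y \right)} = 76 + Y$ ($B{\left(H,Y \right)} = Y + 76 = 76 + Y$)
$g{\left(o \right)} = o + 4 o^{2}$ ($g{\left(o \right)} = o + \left(2 o\right)^{2} = o + 4 o^{2}$)
$B{\left(-65,W{\left(A{\left(1 \right)} \right)} \right)} - \left(g{\left(-73 \right)} - 1288\right) = \left(76 + 6\right) - \left(- 73 \left(1 + 4 \left(-73\right)\right) - 1288\right) = 82 - \left(- 73 \left(1 - 292\right) - 1288\right) = 82 - \left(\left(-73\right) \left(-291\right) - 1288\right) = 82 - \left(21243 - 1288\right) = 82 - 19955 = -19873$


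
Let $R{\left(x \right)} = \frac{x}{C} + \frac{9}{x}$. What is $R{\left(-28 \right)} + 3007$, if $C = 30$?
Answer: $\frac{1262413}{420} \approx 3005.7$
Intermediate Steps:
$R{\left(x \right)} = \frac{9}{x} + \frac{x}{30}$ ($R{\left(x \right)} = \frac{x}{30} + \frac{9}{x} = \frac{9}{x} + \frac{x}{30}$)
$R{\left(-28 \right)} + 3007 = \left(\frac{9}{-28} + \frac{1}{30} \left(-28\right)\right) + 3007 = \left(9 \left(- \frac{1}{28}\right) - \frac{14}{15}\right) + 3007 = \left(- \frac{9}{28} - \frac{14}{15}\right) + 3007 = - \frac{527}{420} + 3007 = \frac{1262413}{420}$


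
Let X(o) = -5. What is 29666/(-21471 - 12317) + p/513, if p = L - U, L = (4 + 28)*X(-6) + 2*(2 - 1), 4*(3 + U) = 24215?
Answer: -224999903/17333244 ≈ -12.981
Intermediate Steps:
U = 24203/4 (U = -3 + (¼)*24215 = -3 + 24215/4 = 24203/4 ≈ 6050.8)
L = -158 (L = (4 + 28)*(-5) + 2*(2 - 1) = 32*(-5) + 2*1 = -160 + 2 = -158)
p = -24835/4 (p = -158 - 1*24203/4 = -158 - 24203/4 = -24835/4 ≈ -6208.8)
29666/(-21471 - 12317) + p/513 = 29666/(-21471 - 12317) - 24835/4/513 = 29666/(-33788) - 24835/4*1/513 = 29666*(-1/33788) - 24835/2052 = -14833/16894 - 24835/2052 = -224999903/17333244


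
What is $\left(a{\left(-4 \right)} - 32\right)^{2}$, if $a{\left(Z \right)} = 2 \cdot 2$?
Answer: $784$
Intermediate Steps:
$a{\left(Z \right)} = 4$
$\left(a{\left(-4 \right)} - 32\right)^{2} = \left(4 - 32\right)^{2} = \left(-28\right)^{2} = 784$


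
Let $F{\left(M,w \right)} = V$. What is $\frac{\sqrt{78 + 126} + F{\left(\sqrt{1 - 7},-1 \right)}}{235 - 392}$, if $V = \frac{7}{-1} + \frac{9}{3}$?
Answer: $\frac{4}{157} - \frac{2 \sqrt{51}}{157} \approx -0.065496$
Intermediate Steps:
$V = -4$ ($V = 7 \left(-1\right) + 9 \cdot \frac{1}{3} = -7 + 3 = -4$)
$F{\left(M,w \right)} = -4$
$\frac{\sqrt{78 + 126} + F{\left(\sqrt{1 - 7},-1 \right)}}{235 - 392} = \frac{\sqrt{78 + 126} - 4}{235 - 392} = \frac{\sqrt{204} - 4}{-157} = \left(2 \sqrt{51} - 4\right) \left(- \frac{1}{157}\right) = \left(-4 + 2 \sqrt{51}\right) \left(- \frac{1}{157}\right) = \frac{4}{157} - \frac{2 \sqrt{51}}{157}$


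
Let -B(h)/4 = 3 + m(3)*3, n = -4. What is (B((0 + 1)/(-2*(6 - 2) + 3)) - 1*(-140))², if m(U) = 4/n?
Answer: 19600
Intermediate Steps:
m(U) = -1 (m(U) = 4/(-4) = 4*(-¼) = -1)
B(h) = 0 (B(h) = -4*(3 - 1*3) = -4*(3 - 3) = -4*0 = 0)
(B((0 + 1)/(-2*(6 - 2) + 3)) - 1*(-140))² = (0 - 1*(-140))² = (0 + 140)² = 140² = 19600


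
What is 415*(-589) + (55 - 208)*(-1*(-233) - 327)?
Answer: -230053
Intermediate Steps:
415*(-589) + (55 - 208)*(-1*(-233) - 327) = -244435 - 153*(233 - 327) = -244435 - 153*(-94) = -244435 + 14382 = -230053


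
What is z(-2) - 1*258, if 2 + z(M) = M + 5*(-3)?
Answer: -277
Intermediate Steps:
z(M) = -17 + M (z(M) = -2 + (M + 5*(-3)) = -2 + (M - 15) = -2 + (-15 + M) = -17 + M)
z(-2) - 1*258 = (-17 - 2) - 1*258 = -19 - 258 = -277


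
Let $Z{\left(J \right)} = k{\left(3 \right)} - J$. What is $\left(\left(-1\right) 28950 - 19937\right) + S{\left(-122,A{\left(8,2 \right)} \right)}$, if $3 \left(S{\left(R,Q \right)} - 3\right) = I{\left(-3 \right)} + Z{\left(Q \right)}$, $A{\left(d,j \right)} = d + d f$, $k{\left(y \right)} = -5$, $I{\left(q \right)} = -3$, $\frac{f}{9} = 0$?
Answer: $- \frac{146668}{3} \approx -48889.0$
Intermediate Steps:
$f = 0$ ($f = 9 \cdot 0 = 0$)
$Z{\left(J \right)} = -5 - J$
$A{\left(d,j \right)} = d$ ($A{\left(d,j \right)} = d + d 0 = d + 0 = d$)
$S{\left(R,Q \right)} = \frac{1}{3} - \frac{Q}{3}$ ($S{\left(R,Q \right)} = 3 + \frac{-3 - \left(5 + Q\right)}{3} = 3 + \frac{-8 - Q}{3} = 3 - \left(\frac{8}{3} + \frac{Q}{3}\right) = \frac{1}{3} - \frac{Q}{3}$)
$\left(\left(-1\right) 28950 - 19937\right) + S{\left(-122,A{\left(8,2 \right)} \right)} = \left(\left(-1\right) 28950 - 19937\right) + \left(\frac{1}{3} - \frac{8}{3}\right) = \left(-28950 - 19937\right) + \left(\frac{1}{3} - \frac{8}{3}\right) = -48887 - \frac{7}{3} = - \frac{146668}{3}$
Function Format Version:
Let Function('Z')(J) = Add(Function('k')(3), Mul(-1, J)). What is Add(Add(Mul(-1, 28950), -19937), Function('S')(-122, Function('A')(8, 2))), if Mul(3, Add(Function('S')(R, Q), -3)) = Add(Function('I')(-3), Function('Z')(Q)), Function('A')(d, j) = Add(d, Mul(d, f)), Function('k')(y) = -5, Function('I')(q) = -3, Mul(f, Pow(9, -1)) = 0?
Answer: Rational(-146668, 3) ≈ -48889.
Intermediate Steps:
f = 0 (f = Mul(9, 0) = 0)
Function('Z')(J) = Add(-5, Mul(-1, J))
Function('A')(d, j) = d (Function('A')(d, j) = Add(d, Mul(d, 0)) = Add(d, 0) = d)
Function('S')(R, Q) = Add(Rational(1, 3), Mul(Rational(-1, 3), Q)) (Function('S')(R, Q) = Add(3, Mul(Rational(1, 3), Add(-3, Add(-5, Mul(-1, Q))))) = Add(3, Mul(Rational(1, 3), Add(-8, Mul(-1, Q)))) = Add(3, Add(Rational(-8, 3), Mul(Rational(-1, 3), Q))) = Add(Rational(1, 3), Mul(Rational(-1, 3), Q)))
Add(Add(Mul(-1, 28950), -19937), Function('S')(-122, Function('A')(8, 2))) = Add(Add(Mul(-1, 28950), -19937), Add(Rational(1, 3), Mul(Rational(-1, 3), 8))) = Add(Add(-28950, -19937), Add(Rational(1, 3), Rational(-8, 3))) = Add(-48887, Rational(-7, 3)) = Rational(-146668, 3)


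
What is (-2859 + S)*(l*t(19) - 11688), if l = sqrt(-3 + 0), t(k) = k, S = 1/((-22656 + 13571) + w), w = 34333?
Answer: 35153623097/1052 - 1371496589*I*sqrt(3)/25248 ≈ 3.3416e+7 - 94087.0*I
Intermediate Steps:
S = 1/25248 (S = 1/((-22656 + 13571) + 34333) = 1/(-9085 + 34333) = 1/25248 ≈ 3.9607e-5)
l = I*sqrt(3) (l = sqrt(-3) = I*sqrt(3) ≈ 1.732*I)
(-2859 + S)*(l*t(19) - 11688) = (-2859 + 1/25248)*((I*sqrt(3))*19 - 11688) = -72184031*(19*I*sqrt(3) - 11688)/25248 = -72184031*(-11688 + 19*I*sqrt(3))/25248 = 35153623097/1052 - 1371496589*I*sqrt(3)/25248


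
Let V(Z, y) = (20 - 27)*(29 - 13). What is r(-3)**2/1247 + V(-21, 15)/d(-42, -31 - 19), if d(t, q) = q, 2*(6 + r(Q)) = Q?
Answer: 284953/124700 ≈ 2.2851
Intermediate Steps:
r(Q) = -6 + Q/2
V(Z, y) = -112 (V(Z, y) = -7*16 = -112)
r(-3)**2/1247 + V(-21, 15)/d(-42, -31 - 19) = (-6 + (1/2)*(-3))**2/1247 - 112/(-31 - 19) = (-6 - 3/2)**2*(1/1247) - 112/(-50) = (-15/2)**2*(1/1247) - 112*(-1/50) = (225/4)*(1/1247) + 56/25 = 225/4988 + 56/25 = 284953/124700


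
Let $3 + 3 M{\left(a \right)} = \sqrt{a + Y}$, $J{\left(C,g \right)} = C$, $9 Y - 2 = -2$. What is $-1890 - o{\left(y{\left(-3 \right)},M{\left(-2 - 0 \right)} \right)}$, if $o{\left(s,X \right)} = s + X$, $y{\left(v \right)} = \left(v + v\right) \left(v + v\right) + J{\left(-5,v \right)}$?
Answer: $-1920 - \frac{i \sqrt{2}}{3} \approx -1920.0 - 0.4714 i$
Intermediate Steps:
$Y = 0$ ($Y = \frac{2}{9} + \frac{1}{9} \left(-2\right) = \frac{2}{9} - \frac{2}{9} = 0$)
$M{\left(a \right)} = -1 + \frac{\sqrt{a}}{3}$ ($M{\left(a \right)} = -1 + \frac{\sqrt{a + 0}}{3} = -1 + \frac{\sqrt{a}}{3}$)
$y{\left(v \right)} = -5 + 4 v^{2}$ ($y{\left(v \right)} = \left(v + v\right) \left(v + v\right) - 5 = 2 v 2 v - 5 = 4 v^{2} - 5 = -5 + 4 v^{2}$)
$o{\left(s,X \right)} = X + s$
$-1890 - o{\left(y{\left(-3 \right)},M{\left(-2 - 0 \right)} \right)} = -1890 - \left(\left(-1 + \frac{\sqrt{-2 - 0}}{3}\right) - \left(5 - 4 \left(-3\right)^{2}\right)\right) = -1890 - \left(\left(-1 + \frac{\sqrt{-2 + 0}}{3}\right) + \left(-5 + 4 \cdot 9\right)\right) = -1890 - \left(\left(-1 + \frac{\sqrt{-2}}{3}\right) + \left(-5 + 36\right)\right) = -1890 - \left(\left(-1 + \frac{i \sqrt{2}}{3}\right) + 31\right) = -1890 - \left(30 + \frac{i \sqrt{2}}{3}\right) = -1920 - \frac{i \sqrt{2}}{3}$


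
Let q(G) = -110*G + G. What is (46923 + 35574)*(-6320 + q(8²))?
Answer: -1096880112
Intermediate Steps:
q(G) = -109*G
(46923 + 35574)*(-6320 + q(8²)) = (46923 + 35574)*(-6320 - 109*8²) = 82497*(-6320 - 109*64) = 82497*(-6320 - 6976) = 82497*(-13296) = -1096880112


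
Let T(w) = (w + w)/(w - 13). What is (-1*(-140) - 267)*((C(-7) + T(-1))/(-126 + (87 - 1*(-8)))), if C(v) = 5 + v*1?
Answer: -1651/217 ≈ -7.6083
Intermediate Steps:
T(w) = 2*w/(-13 + w) (T(w) = (2*w)/(-13 + w) = 2*w/(-13 + w))
C(v) = 5 + v
(-1*(-140) - 267)*((C(-7) + T(-1))/(-126 + (87 - 1*(-8)))) = (-1*(-140) - 267)*(((5 - 7) + 2*(-1)/(-13 - 1))/(-126 + (87 - 1*(-8)))) = (140 - 267)*((-2 + 2*(-1)/(-14))/(-126 + (87 + 8))) = -127*(-2 + 2*(-1)*(-1/14))/(-126 + 95) = -127*(-2 + 1/7)/(-31) = -(-1651)*(-1)/(7*31) = -127*13/217 = -1651/217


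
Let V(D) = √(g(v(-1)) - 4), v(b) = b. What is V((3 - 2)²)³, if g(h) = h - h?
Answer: -8*I ≈ -8.0*I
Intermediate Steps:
g(h) = 0
V(D) = 2*I (V(D) = √(0 - 4) = √(-4) = 2*I)
V((3 - 2)²)³ = (2*I)³ = -8*I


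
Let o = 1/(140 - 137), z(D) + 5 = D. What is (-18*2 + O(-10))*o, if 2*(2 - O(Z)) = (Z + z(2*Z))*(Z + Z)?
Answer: -128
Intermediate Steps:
z(D) = -5 + D
o = ⅓ (o = 1/3 = ⅓ ≈ 0.33333)
O(Z) = 2 - Z*(-5 + 3*Z) (O(Z) = 2 - (Z + (-5 + 2*Z))*(Z + Z)/2 = 2 - (-5 + 3*Z)*2*Z/2 = 2 - Z*(-5 + 3*Z))
(-18*2 + O(-10))*o = (-18*2 + (2 - 3*(-10)² + 5*(-10)))*(⅓) = (-36 + (2 - 3*100 - 50))*(⅓) = (-36 + (2 - 300 - 50))*(⅓) = (-36 - 348)*(⅓) = -384*⅓ = -128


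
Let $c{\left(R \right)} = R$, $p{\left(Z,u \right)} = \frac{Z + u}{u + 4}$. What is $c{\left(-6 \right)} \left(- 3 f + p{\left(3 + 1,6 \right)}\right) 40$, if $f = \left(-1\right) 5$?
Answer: $-3840$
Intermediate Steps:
$f = -5$
$p{\left(Z,u \right)} = \frac{Z + u}{4 + u}$
$c{\left(-6 \right)} \left(- 3 f + p{\left(3 + 1,6 \right)}\right) 40 = - 6 \left(\left(-3\right) \left(-5\right) + \frac{\left(3 + 1\right) + 6}{4 + 6}\right) 40 = - 6 \left(15 + \frac{4 + 6}{10}\right) 40 = - 6 \left(15 + \frac{1}{10} \cdot 10\right) 40 = - 6 \left(15 + 1\right) 40 = \left(-6\right) 16 \cdot 40 = \left(-96\right) 40 = -3840$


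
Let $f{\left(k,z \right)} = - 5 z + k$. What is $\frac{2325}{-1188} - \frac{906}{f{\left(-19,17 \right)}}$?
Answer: $\frac{8693}{1287} \approx 6.7545$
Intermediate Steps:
$f{\left(k,z \right)} = k - 5 z$
$\frac{2325}{-1188} - \frac{906}{f{\left(-19,17 \right)}} = \frac{2325}{-1188} - \frac{906}{-19 - 85} = 2325 \left(- \frac{1}{1188}\right) - \frac{906}{-19 - 85} = - \frac{775}{396} - \frac{906}{-104} = - \frac{775}{396} - - \frac{453}{52} = - \frac{775}{396} + \frac{453}{52} = \frac{8693}{1287}$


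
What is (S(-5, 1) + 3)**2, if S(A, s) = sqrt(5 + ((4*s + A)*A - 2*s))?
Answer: 17 + 12*sqrt(2) ≈ 33.971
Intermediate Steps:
S(A, s) = sqrt(5 - 2*s + A*(A + 4*s)) (S(A, s) = sqrt(5 + ((A + 4*s)*A - 2*s)) = sqrt(5 + (A*(A + 4*s) - 2*s)) = sqrt(5 + (-2*s + A*(A + 4*s))) = sqrt(5 - 2*s + A*(A + 4*s)))
(S(-5, 1) + 3)**2 = (sqrt(5 + (-5)**2 - 2*1 + 4*(-5)*1) + 3)**2 = (sqrt(5 + 25 - 2 - 20) + 3)**2 = (sqrt(8) + 3)**2 = (2*sqrt(2) + 3)**2 = (3 + 2*sqrt(2))**2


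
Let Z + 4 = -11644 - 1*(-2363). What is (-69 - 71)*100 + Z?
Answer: -23285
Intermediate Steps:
Z = -9285 (Z = -4 + (-11644 - 1*(-2363)) = -4 + (-11644 + 2363) = -4 - 9281 = -9285)
(-69 - 71)*100 + Z = (-69 - 71)*100 - 9285 = -140*100 - 9285 = -14000 - 9285 = -23285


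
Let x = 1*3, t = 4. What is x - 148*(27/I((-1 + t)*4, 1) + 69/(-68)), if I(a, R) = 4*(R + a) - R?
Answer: 1272/17 ≈ 74.823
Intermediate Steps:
I(a, R) = 3*R + 4*a (I(a, R) = (4*R + 4*a) - R = 3*R + 4*a)
x = 3
x - 148*(27/I((-1 + t)*4, 1) + 69/(-68)) = 3 - 148*(27/(3*1 + 4*((-1 + 4)*4)) + 69/(-68)) = 3 - 148*(27/(3 + 4*(3*4)) + 69*(-1/68)) = 3 - 148*(27/(3 + 4*12) - 69/68) = 3 - 148*(27/(3 + 48) - 69/68) = 3 - 148*(27/51 - 69/68) = 3 - 148*(27*(1/51) - 69/68) = 3 - 148*(9/17 - 69/68) = 3 - 148*(-33/68) = 3 + 1221/17 = 1272/17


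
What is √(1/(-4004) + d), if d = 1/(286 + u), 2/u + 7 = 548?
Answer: √44152025918/3687684 ≈ 0.056980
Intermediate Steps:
u = 2/541 (u = 2/(-7 + 548) = 2/541 ≈ 0.0036969)
d = 541/154728 (d = 1/(286 + 2/541) = 1/(154728/541) = 541/154728 ≈ 0.0034965)
√(1/(-4004) + d) = √(1/(-4004) + 541/154728) = √(-1/4004 + 541/154728) = √(71837/22126104) = √44152025918/3687684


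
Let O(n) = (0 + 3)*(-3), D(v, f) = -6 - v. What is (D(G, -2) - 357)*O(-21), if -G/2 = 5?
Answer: 3177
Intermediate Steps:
G = -10 (G = -2*5 = -10)
O(n) = -9 (O(n) = 3*(-3) = -9)
(D(G, -2) - 357)*O(-21) = ((-6 - 1*(-10)) - 357)*(-9) = ((-6 + 10) - 357)*(-9) = (4 - 357)*(-9) = -353*(-9) = 3177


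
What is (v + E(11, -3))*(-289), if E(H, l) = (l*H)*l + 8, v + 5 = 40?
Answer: -41038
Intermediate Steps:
v = 35 (v = -5 + 40 = 35)
E(H, l) = 8 + H*l**2 (E(H, l) = (H*l)*l + 8 = H*l**2 + 8 = 8 + H*l**2)
(v + E(11, -3))*(-289) = (35 + (8 + 11*(-3)**2))*(-289) = (35 + (8 + 11*9))*(-289) = (35 + (8 + 99))*(-289) = (35 + 107)*(-289) = 142*(-289) = -41038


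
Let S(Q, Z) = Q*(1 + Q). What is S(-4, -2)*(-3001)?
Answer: -36012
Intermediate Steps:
S(-4, -2)*(-3001) = -4*(1 - 4)*(-3001) = -4*(-3)*(-3001) = 12*(-3001) = -36012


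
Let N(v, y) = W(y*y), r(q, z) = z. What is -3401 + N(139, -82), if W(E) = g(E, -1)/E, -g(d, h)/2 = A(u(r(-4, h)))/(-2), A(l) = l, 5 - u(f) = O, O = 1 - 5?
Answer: -22868315/6724 ≈ -3401.0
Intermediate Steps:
O = -4
u(f) = 9 (u(f) = 5 - 1*(-4) = 5 + 4 = 9)
g(d, h) = 9 (g(d, h) = -18/(-2) = -18*(-1)/2 = -2*(-9/2) = 9)
W(E) = 9/E
N(v, y) = 9/y**2 (N(v, y) = 9/((y*y)) = 9/(y**2) = 9/y**2)
-3401 + N(139, -82) = -3401 + 9/(-82)**2 = -3401 + 9*(1/6724) = -3401 + 9/6724 = -22868315/6724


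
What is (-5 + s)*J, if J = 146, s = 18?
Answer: 1898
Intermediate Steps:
(-5 + s)*J = (-5 + 18)*146 = 13*146 = 1898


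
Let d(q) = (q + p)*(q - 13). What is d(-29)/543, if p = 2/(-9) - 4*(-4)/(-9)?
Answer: 434/181 ≈ 2.3978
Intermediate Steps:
p = -2 (p = 2*(-⅑) + 16*(-⅑) = -2/9 - 16/9 = -2)
d(q) = (-13 + q)*(-2 + q) (d(q) = (q - 2)*(q - 13) = (-2 + q)*(-13 + q) = (-13 + q)*(-2 + q))
d(-29)/543 = (26 + (-29)² - 15*(-29))/543 = (26 + 841 + 435)*(1/543) = 1302*(1/543) = 434/181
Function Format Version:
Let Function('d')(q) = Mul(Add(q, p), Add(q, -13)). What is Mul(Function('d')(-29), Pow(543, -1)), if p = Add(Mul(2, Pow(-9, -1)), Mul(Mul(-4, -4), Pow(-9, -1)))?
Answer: Rational(434, 181) ≈ 2.3978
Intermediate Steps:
p = -2 (p = Add(Mul(2, Rational(-1, 9)), Mul(16, Rational(-1, 9))) = Add(Rational(-2, 9), Rational(-16, 9)) = -2)
Function('d')(q) = Mul(Add(-13, q), Add(-2, q)) (Function('d')(q) = Mul(Add(q, -2), Add(q, -13)) = Mul(Add(-2, q), Add(-13, q)) = Mul(Add(-13, q), Add(-2, q)))
Mul(Function('d')(-29), Pow(543, -1)) = Mul(Add(26, Pow(-29, 2), Mul(-15, -29)), Pow(543, -1)) = Mul(Add(26, 841, 435), Rational(1, 543)) = Mul(1302, Rational(1, 543)) = Rational(434, 181)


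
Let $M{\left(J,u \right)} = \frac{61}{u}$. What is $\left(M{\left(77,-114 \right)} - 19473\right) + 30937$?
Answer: $\frac{1306835}{114} \approx 11463.0$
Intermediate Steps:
$\left(M{\left(77,-114 \right)} - 19473\right) + 30937 = \left(\frac{61}{-114} - 19473\right) + 30937 = \left(61 \left(- \frac{1}{114}\right) - 19473\right) + 30937 = \left(- \frac{61}{114} - 19473\right) + 30937 = - \frac{2219983}{114} + 30937 = \frac{1306835}{114}$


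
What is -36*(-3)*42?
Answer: 4536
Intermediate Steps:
-36*(-3)*42 = 108*42 = 4536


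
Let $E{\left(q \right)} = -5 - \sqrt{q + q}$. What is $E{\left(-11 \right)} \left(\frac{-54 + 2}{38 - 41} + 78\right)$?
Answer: $- \frac{1430}{3} - \frac{286 i \sqrt{22}}{3} \approx -476.67 - 447.15 i$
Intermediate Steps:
$E{\left(q \right)} = -5 - \sqrt{2} \sqrt{q}$ ($E{\left(q \right)} = -5 - \sqrt{2 q} = -5 - \sqrt{2} \sqrt{q}$)
$E{\left(-11 \right)} \left(\frac{-54 + 2}{38 - 41} + 78\right) = \left(-5 - \sqrt{2} \sqrt{-11}\right) \left(\frac{-54 + 2}{38 - 41} + 78\right) = \left(-5 - \sqrt{2} i \sqrt{11}\right) \left(- \frac{52}{-3} + 78\right) = \left(-5 - i \sqrt{22}\right) \left(\left(-52\right) \left(- \frac{1}{3}\right) + 78\right) = \left(-5 - i \sqrt{22}\right) \left(\frac{52}{3} + 78\right) = \left(-5 - i \sqrt{22}\right) \frac{286}{3} = - \frac{1430}{3} - \frac{286 i \sqrt{22}}{3}$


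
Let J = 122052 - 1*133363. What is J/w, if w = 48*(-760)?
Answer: 11311/36480 ≈ 0.31006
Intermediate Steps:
J = -11311 (J = 122052 - 133363 = -11311)
w = -36480
J/w = -11311/(-36480) = -11311*(-1/36480) = 11311/36480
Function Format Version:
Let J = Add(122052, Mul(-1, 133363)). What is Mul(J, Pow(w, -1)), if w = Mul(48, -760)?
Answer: Rational(11311, 36480) ≈ 0.31006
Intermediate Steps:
J = -11311 (J = Add(122052, -133363) = -11311)
w = -36480
Mul(J, Pow(w, -1)) = Mul(-11311, Pow(-36480, -1)) = Mul(-11311, Rational(-1, 36480)) = Rational(11311, 36480)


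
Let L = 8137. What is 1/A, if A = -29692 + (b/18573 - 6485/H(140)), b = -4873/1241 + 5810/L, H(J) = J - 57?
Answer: -5188896329501/154474132311845638 ≈ -3.3591e-5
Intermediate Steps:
H(J) = -57 + J
b = -32441391/10098017 (b = -4873/1241 + 5810/8137 = -32441391/10098017 ≈ -3.2127)
A = -154474132311845638/5188896329501 (A = -29692 + (-32441391/10098017/18573 - 6485/(-57 + 140)) = -29692 + (-32441391/10098017*1/18573 - 6485/83) = -29692 + (-10813797/62516823247 - 6485*1/83) = -29692 + (-10813797/62516823247 - 6485/83) = -29692 - 405422496301946/5188896329501 = -154474132311845638/5188896329501 ≈ -29770.)
1/A = 1/(-154474132311845638/5188896329501) = -5188896329501/154474132311845638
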